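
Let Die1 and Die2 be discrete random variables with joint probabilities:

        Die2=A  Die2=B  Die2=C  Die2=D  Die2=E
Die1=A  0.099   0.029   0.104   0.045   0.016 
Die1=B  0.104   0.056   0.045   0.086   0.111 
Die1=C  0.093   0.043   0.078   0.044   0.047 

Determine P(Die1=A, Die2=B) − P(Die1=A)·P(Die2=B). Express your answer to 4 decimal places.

-0.0085

P(Die1=A) = 0.099 + 0.029 + 0.104 + 0.045 + 0.016 = 0.293.
P(Die2=B) = 0.029 + 0.056 + 0.043 = 0.128.
P(Die1=A, Die2=B) − P(Die1=A)P(Die2=B) = 0.029 − 0.293×0.128 = -0.0085.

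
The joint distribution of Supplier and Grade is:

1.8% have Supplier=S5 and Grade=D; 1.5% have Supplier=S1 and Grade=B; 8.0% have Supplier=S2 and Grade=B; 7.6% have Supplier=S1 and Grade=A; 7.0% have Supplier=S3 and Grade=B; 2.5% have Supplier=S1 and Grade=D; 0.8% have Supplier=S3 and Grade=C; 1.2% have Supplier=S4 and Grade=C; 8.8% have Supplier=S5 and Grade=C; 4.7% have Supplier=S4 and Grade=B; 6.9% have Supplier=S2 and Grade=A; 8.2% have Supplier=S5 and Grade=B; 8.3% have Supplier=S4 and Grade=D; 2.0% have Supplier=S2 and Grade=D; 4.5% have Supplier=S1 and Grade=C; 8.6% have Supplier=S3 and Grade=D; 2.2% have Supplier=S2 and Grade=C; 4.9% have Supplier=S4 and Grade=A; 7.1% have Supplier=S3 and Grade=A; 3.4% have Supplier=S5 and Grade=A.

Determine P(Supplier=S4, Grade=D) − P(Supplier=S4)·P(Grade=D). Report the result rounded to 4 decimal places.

P(Supplier=S4) = 0.049 + 0.047 + 0.012 + 0.083 = 0.191.
P(Grade=D) = 0.025 + 0.020 + 0.086 + 0.083 + 0.018 = 0.232.
P(Supplier=S4, Grade=D) − P(Supplier=S4)P(Grade=D) = 0.083 − 0.191×0.232 = 0.0387.

0.0387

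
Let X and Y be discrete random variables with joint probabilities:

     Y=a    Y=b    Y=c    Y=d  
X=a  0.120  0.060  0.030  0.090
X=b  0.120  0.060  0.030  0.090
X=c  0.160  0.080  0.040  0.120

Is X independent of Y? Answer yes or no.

Every cell satisfies P(X,Y) = P(X)·P(Y). For instance P(X=b) = 0.300, P(Y=d) = 0.300, and 0.300×0.300 = 0.090 matches the joint entry. So X and Y are independent.

yes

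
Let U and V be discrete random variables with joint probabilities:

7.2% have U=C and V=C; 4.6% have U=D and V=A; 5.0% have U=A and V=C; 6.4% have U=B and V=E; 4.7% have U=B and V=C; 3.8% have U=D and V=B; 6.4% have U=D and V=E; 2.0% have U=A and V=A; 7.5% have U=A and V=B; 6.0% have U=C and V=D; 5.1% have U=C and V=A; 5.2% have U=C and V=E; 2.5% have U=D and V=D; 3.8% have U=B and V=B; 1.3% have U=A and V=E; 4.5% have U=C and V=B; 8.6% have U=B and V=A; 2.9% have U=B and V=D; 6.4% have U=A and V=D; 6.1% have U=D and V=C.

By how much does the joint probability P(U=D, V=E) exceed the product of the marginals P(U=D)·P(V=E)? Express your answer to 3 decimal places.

0.019

P(U=D) = 0.046 + 0.038 + 0.061 + 0.025 + 0.064 = 0.234.
P(V=E) = 0.013 + 0.064 + 0.052 + 0.064 = 0.193.
P(U=D, V=E) − P(U=D)P(V=E) = 0.064 − 0.234×0.193 = 0.019.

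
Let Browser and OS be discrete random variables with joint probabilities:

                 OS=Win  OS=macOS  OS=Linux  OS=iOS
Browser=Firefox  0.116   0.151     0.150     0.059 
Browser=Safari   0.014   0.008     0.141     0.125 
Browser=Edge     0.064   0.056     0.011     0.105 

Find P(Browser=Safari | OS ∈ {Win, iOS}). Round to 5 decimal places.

0.28778

P(OS=Win) = 0.116 + 0.014 + 0.064 = 0.194.
P(OS=iOS) = 0.059 + 0.125 + 0.105 = 0.289.
P(OS ∈ {Win, iOS}) = 0.194 + 0.289 = 0.483; P(Browser=Safari, OS ∈ {Win, iOS}) = 0.014 + 0.125 = 0.139.
P(Browser=Safari | OS ∈ {Win, iOS}) = 0.139/0.483 = 0.28778.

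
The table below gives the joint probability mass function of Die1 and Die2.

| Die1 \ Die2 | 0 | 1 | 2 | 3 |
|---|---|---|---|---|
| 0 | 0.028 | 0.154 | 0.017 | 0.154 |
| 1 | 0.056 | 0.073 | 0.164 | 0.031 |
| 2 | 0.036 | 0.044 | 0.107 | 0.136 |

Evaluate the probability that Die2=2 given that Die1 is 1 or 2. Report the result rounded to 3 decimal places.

P(Die1=1) = 0.056 + 0.073 + 0.164 + 0.031 = 0.324.
P(Die1=2) = 0.036 + 0.044 + 0.107 + 0.136 = 0.323.
P(Die1 ∈ {1, 2}) = 0.324 + 0.323 = 0.647; P(Die2=2, Die1 ∈ {1, 2}) = 0.164 + 0.107 = 0.271.
P(Die2=2 | Die1 ∈ {1, 2}) = 0.271/0.647 = 0.419.

0.419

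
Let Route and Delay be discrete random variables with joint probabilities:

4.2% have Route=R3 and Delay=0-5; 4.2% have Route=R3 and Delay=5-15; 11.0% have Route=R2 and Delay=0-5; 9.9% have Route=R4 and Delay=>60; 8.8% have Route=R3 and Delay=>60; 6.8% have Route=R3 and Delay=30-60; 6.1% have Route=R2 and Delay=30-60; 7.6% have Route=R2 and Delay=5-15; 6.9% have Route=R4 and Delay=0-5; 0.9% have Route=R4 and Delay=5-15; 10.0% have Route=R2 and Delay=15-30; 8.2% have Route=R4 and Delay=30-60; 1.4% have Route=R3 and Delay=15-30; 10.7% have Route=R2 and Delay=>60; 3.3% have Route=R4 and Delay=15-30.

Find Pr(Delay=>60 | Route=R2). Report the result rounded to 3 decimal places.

P(Route=R2) = 0.110 + 0.076 + 0.100 + 0.061 + 0.107 = 0.454.
P(Delay=>60 | Route=R2) = 0.107/0.454 = 0.236.

0.236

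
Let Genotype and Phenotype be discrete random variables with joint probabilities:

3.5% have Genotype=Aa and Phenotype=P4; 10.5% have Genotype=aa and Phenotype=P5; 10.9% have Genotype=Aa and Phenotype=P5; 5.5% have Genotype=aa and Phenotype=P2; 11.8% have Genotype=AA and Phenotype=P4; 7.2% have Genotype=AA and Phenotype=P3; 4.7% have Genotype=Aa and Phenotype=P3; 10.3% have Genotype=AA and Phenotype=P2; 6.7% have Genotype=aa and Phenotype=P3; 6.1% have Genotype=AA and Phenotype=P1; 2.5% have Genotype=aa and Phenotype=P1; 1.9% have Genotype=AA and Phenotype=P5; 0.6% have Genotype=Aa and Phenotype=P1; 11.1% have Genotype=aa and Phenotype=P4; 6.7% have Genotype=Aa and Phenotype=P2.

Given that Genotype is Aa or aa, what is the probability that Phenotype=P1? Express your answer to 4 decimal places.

0.0494

P(Genotype=Aa) = 0.006 + 0.067 + 0.047 + 0.035 + 0.109 = 0.264.
P(Genotype=aa) = 0.025 + 0.055 + 0.067 + 0.111 + 0.105 = 0.363.
P(Genotype ∈ {Aa, aa}) = 0.264 + 0.363 = 0.627; P(Phenotype=P1, Genotype ∈ {Aa, aa}) = 0.006 + 0.025 = 0.031.
P(Phenotype=P1 | Genotype ∈ {Aa, aa}) = 0.031/0.627 = 0.0494.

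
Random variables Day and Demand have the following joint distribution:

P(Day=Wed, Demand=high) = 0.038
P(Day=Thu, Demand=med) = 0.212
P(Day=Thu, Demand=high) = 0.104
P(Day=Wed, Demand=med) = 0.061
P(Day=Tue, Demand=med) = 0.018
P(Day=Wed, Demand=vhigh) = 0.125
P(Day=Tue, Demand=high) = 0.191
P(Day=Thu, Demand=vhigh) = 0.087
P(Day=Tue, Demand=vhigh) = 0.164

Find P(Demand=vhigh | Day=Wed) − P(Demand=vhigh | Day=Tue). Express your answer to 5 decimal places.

P(Day=Wed) = 0.061 + 0.038 + 0.125 = 0.224; P(Demand=vhigh | Day=Wed) = 0.125/0.224 = 0.558036.
P(Day=Tue) = 0.018 + 0.191 + 0.164 = 0.373; P(Demand=vhigh | Day=Tue) = 0.164/0.373 = 0.439678.
Difference = 0.11836.

0.11836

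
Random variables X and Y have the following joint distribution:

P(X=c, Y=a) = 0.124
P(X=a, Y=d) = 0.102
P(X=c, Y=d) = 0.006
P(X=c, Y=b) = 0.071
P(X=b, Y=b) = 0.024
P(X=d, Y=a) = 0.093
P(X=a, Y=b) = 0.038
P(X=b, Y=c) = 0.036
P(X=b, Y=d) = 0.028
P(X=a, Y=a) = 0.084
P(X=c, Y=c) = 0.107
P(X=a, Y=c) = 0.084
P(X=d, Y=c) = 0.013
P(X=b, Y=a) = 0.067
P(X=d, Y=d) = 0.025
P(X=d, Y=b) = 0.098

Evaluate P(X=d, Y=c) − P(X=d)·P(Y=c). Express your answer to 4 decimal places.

-0.0420

P(X=d) = 0.093 + 0.098 + 0.013 + 0.025 = 0.229.
P(Y=c) = 0.084 + 0.036 + 0.107 + 0.013 = 0.240.
P(X=d, Y=c) − P(X=d)P(Y=c) = 0.013 − 0.229×0.240 = -0.0420.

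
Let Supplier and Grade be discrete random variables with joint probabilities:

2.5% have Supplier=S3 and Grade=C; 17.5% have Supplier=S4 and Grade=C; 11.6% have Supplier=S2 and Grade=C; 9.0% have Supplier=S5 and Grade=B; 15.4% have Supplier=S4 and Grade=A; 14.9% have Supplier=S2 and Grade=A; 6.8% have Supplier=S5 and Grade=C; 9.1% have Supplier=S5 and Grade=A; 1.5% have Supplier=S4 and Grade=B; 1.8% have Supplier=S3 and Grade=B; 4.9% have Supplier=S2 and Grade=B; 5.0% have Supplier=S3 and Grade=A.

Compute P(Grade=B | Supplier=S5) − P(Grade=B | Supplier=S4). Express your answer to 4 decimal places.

0.3178

P(Supplier=S5) = 0.091 + 0.090 + 0.068 = 0.249; P(Grade=B | Supplier=S5) = 0.090/0.249 = 0.36145.
P(Supplier=S4) = 0.154 + 0.015 + 0.175 = 0.344; P(Grade=B | Supplier=S4) = 0.015/0.344 = 0.04360.
Difference = 0.3178.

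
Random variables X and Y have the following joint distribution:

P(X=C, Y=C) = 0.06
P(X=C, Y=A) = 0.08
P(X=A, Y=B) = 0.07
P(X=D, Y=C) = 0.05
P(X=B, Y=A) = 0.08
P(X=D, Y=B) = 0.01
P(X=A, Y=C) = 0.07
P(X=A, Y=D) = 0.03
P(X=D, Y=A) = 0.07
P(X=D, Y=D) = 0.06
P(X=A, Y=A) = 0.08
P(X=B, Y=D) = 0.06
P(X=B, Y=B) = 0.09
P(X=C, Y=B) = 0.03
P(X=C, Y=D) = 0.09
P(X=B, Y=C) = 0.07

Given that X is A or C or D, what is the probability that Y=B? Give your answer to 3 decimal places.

P(X=A) = 0.08 + 0.07 + 0.07 + 0.03 = 0.25.
P(X=C) = 0.08 + 0.03 + 0.06 + 0.09 = 0.26.
P(X=D) = 0.07 + 0.01 + 0.05 + 0.06 = 0.19.
P(X ∈ {A, C, D}) = 0.25 + 0.26 + 0.19 = 0.70; P(Y=B, X ∈ {A, C, D}) = 0.07 + 0.03 + 0.01 = 0.11.
P(Y=B | X ∈ {A, C, D}) = 0.11/0.70 = 0.157.

0.157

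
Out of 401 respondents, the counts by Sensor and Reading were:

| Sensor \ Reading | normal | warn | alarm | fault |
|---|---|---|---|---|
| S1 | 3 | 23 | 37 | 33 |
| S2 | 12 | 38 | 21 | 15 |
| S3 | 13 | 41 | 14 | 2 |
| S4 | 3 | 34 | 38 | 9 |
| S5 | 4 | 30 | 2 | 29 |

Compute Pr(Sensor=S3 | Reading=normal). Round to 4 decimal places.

0.3714

Total with Reading=normal: 3 + 12 + 13 + 3 + 4 = 35.
P(Sensor=S3 | Reading=normal) = 13/35 = 0.3714.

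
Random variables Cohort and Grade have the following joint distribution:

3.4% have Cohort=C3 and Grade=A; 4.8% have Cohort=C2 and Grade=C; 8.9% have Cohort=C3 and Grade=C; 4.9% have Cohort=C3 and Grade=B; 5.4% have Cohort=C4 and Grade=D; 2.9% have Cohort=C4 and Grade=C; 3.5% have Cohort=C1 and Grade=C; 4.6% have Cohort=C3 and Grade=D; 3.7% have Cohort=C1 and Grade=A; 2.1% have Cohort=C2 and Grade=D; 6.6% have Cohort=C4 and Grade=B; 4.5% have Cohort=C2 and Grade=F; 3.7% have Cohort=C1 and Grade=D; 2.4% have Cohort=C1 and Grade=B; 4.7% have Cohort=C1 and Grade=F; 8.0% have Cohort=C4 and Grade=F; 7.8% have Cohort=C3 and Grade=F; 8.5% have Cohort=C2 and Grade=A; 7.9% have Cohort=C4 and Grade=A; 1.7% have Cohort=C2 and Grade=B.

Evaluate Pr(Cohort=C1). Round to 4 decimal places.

P(Cohort=C1) = 0.037 + 0.024 + 0.035 + 0.037 + 0.047 = 0.180.

0.1800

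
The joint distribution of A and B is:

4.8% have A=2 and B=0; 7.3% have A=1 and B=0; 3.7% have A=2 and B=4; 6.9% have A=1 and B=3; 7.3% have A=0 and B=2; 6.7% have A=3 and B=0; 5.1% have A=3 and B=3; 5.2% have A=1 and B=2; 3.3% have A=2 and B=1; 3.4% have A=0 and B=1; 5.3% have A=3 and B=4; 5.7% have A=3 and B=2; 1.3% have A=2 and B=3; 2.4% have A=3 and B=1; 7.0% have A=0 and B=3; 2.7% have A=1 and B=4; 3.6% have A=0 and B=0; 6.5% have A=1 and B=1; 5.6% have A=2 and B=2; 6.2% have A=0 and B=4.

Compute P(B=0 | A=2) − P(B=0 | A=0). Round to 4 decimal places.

0.1258

P(A=2) = 0.048 + 0.033 + 0.056 + 0.013 + 0.037 = 0.187; P(B=0 | A=2) = 0.048/0.187 = 0.25668.
P(A=0) = 0.036 + 0.034 + 0.073 + 0.070 + 0.062 = 0.275; P(B=0 | A=0) = 0.036/0.275 = 0.13091.
Difference = 0.1258.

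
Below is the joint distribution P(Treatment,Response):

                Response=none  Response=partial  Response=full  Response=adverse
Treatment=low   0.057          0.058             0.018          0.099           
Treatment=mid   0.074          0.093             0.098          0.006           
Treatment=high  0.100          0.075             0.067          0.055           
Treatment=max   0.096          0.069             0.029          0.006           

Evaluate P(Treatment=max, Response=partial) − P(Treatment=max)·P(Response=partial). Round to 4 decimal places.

P(Treatment=max) = 0.096 + 0.069 + 0.029 + 0.006 = 0.200.
P(Response=partial) = 0.058 + 0.093 + 0.075 + 0.069 = 0.295.
P(Treatment=max, Response=partial) − P(Treatment=max)P(Response=partial) = 0.069 − 0.200×0.295 = 0.0100.

0.0100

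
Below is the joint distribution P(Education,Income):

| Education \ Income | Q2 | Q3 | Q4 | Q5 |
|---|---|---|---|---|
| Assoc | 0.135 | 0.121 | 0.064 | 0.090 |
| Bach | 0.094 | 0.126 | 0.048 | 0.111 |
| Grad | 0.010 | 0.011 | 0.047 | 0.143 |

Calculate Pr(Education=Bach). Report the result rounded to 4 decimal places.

0.3790

P(Education=Bach) = 0.094 + 0.126 + 0.048 + 0.111 = 0.379.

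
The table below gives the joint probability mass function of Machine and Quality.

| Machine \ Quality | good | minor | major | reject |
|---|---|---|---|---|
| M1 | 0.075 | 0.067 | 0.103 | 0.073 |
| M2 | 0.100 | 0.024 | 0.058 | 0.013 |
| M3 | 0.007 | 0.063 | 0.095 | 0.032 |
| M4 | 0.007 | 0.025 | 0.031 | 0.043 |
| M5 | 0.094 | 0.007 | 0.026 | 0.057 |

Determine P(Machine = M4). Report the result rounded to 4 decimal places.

0.1060

P(Machine=M4) = 0.007 + 0.025 + 0.031 + 0.043 = 0.106.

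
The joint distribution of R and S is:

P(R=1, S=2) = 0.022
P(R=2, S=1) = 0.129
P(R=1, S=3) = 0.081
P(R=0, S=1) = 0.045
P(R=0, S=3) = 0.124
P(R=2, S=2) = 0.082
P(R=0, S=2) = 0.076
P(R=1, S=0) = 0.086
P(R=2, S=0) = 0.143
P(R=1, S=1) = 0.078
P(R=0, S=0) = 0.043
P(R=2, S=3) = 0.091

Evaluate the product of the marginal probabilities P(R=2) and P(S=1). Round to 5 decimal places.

P(R=2) = 0.143 + 0.129 + 0.082 + 0.091 = 0.445.
P(S=1) = 0.045 + 0.078 + 0.129 = 0.252.
Product: 0.445 × 0.252 = 0.11214.

0.11214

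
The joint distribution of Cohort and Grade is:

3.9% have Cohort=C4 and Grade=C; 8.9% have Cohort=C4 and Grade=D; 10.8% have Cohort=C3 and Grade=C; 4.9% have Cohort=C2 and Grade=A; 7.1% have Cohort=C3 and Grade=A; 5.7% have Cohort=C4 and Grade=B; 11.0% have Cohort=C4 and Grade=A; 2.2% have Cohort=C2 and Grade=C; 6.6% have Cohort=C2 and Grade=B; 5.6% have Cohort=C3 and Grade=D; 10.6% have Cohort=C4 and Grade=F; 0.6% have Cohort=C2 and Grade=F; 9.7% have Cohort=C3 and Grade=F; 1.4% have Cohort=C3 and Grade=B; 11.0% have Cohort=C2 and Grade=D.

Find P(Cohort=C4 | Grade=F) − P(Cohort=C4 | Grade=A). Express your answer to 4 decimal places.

P(Grade=F) = 0.006 + 0.097 + 0.106 = 0.209; P(Cohort=C4 | Grade=F) = 0.106/0.209 = 0.50718.
P(Grade=A) = 0.049 + 0.071 + 0.110 = 0.230; P(Cohort=C4 | Grade=A) = 0.110/0.230 = 0.47826.
Difference = 0.0289.

0.0289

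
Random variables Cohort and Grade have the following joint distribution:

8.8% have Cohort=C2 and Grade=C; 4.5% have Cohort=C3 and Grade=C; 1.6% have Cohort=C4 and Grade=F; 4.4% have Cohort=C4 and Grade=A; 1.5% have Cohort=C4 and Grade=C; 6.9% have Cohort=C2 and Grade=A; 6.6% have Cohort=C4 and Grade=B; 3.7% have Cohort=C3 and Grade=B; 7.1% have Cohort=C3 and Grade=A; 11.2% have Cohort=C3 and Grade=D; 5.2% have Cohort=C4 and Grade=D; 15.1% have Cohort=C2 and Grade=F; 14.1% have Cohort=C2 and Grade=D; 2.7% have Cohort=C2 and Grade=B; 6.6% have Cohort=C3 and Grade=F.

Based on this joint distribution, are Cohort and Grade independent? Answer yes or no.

P(Cohort=C4) = 0.193 and P(Grade=B) = 0.130, so their product is 0.02509, but P(Cohort=C4, Grade=B) = 0.066. Since these differ, Cohort and Grade are not independent.

no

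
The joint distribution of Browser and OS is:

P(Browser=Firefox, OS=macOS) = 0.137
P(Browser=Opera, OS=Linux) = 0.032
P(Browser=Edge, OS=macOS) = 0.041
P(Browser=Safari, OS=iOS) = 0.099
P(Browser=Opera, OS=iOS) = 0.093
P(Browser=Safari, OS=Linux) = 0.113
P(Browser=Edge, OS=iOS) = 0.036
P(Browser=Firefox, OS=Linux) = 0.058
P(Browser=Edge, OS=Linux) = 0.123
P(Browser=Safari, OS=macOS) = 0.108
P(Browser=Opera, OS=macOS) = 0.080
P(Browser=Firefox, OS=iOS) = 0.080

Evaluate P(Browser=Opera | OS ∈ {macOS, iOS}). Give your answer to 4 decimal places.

P(OS=macOS) = 0.137 + 0.108 + 0.041 + 0.080 = 0.366.
P(OS=iOS) = 0.080 + 0.099 + 0.036 + 0.093 = 0.308.
P(OS ∈ {macOS, iOS}) = 0.366 + 0.308 = 0.674; P(Browser=Opera, OS ∈ {macOS, iOS}) = 0.080 + 0.093 = 0.173.
P(Browser=Opera | OS ∈ {macOS, iOS}) = 0.173/0.674 = 0.2567.

0.2567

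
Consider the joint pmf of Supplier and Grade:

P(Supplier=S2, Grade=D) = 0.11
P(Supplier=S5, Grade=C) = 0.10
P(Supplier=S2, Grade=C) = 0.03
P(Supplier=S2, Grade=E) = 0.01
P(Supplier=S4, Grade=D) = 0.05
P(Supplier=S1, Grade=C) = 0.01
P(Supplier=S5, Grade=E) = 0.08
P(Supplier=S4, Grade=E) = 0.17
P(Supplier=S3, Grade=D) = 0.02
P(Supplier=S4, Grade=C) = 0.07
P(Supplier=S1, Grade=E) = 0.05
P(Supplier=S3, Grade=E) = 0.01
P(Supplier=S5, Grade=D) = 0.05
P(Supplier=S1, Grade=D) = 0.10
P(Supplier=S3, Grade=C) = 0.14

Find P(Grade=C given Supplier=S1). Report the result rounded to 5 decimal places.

P(Supplier=S1) = 0.01 + 0.10 + 0.05 = 0.16.
P(Grade=C | Supplier=S1) = 0.01/0.16 = 0.06250.

0.06250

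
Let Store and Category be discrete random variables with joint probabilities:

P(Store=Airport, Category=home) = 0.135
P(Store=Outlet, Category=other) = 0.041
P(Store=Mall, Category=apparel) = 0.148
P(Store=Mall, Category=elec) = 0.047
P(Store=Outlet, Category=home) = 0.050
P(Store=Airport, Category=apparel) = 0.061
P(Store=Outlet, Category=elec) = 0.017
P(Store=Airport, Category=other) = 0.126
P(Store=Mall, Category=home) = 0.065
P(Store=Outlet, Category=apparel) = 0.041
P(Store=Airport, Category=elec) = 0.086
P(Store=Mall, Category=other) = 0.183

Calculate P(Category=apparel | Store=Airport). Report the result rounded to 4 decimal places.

0.1495

P(Store=Airport) = 0.061 + 0.086 + 0.135 + 0.126 = 0.408.
P(Category=apparel | Store=Airport) = 0.061/0.408 = 0.1495.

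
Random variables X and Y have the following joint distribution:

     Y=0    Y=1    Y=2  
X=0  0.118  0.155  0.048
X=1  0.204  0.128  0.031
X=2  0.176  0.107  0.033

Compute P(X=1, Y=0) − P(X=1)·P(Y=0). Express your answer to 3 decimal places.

P(X=1) = 0.204 + 0.128 + 0.031 = 0.363.
P(Y=0) = 0.118 + 0.204 + 0.176 = 0.498.
P(X=1, Y=0) − P(X=1)P(Y=0) = 0.204 − 0.363×0.498 = 0.023.

0.023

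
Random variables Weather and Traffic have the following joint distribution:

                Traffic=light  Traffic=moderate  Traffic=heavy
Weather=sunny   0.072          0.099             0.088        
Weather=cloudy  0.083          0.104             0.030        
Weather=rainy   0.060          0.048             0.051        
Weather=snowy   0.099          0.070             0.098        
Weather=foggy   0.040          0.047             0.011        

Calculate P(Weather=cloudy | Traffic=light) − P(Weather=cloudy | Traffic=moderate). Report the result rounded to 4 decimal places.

P(Traffic=light) = 0.072 + 0.083 + 0.060 + 0.099 + 0.040 = 0.354; P(Weather=cloudy | Traffic=light) = 0.083/0.354 = 0.23446.
P(Traffic=moderate) = 0.099 + 0.104 + 0.048 + 0.070 + 0.047 = 0.368; P(Weather=cloudy | Traffic=moderate) = 0.104/0.368 = 0.28261.
Difference = -0.0481.

-0.0481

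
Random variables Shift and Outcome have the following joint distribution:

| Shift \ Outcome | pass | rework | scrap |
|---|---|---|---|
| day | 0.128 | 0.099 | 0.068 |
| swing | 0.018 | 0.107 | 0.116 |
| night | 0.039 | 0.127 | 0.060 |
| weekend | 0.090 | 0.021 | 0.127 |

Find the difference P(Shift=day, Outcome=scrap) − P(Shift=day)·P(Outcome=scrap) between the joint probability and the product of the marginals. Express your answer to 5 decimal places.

P(Shift=day) = 0.128 + 0.099 + 0.068 = 0.295.
P(Outcome=scrap) = 0.068 + 0.116 + 0.060 + 0.127 = 0.371.
P(Shift=day, Outcome=scrap) − P(Shift=day)P(Outcome=scrap) = 0.068 − 0.295×0.371 = -0.04145.

-0.04145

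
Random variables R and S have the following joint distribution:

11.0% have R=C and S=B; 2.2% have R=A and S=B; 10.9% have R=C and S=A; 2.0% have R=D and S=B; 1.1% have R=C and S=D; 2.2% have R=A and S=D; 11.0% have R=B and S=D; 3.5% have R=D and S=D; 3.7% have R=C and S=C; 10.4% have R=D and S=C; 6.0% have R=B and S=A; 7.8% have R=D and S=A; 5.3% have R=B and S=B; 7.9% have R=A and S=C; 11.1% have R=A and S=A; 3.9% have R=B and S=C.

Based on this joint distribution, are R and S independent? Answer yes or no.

no

P(R=B) = 0.262 and P(S=D) = 0.178, so their product is 0.04664, but P(R=B, S=D) = 0.110. Since these differ, R and S are not independent.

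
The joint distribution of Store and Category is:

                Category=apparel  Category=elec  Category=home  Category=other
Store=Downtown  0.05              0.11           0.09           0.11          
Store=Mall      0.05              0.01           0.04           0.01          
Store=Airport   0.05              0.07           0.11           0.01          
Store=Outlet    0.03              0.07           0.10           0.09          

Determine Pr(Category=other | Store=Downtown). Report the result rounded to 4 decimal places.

0.3056

P(Store=Downtown) = 0.05 + 0.11 + 0.09 + 0.11 = 0.36.
P(Category=other | Store=Downtown) = 0.11/0.36 = 0.3056.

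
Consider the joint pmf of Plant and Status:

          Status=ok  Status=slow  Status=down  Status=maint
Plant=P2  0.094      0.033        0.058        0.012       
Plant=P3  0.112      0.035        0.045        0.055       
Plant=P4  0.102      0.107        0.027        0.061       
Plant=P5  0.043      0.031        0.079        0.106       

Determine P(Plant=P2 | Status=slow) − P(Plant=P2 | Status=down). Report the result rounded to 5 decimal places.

-0.11732

P(Status=slow) = 0.033 + 0.035 + 0.107 + 0.031 = 0.206; P(Plant=P2 | Status=slow) = 0.033/0.206 = 0.160194.
P(Status=down) = 0.058 + 0.045 + 0.027 + 0.079 = 0.209; P(Plant=P2 | Status=down) = 0.058/0.209 = 0.277512.
Difference = -0.11732.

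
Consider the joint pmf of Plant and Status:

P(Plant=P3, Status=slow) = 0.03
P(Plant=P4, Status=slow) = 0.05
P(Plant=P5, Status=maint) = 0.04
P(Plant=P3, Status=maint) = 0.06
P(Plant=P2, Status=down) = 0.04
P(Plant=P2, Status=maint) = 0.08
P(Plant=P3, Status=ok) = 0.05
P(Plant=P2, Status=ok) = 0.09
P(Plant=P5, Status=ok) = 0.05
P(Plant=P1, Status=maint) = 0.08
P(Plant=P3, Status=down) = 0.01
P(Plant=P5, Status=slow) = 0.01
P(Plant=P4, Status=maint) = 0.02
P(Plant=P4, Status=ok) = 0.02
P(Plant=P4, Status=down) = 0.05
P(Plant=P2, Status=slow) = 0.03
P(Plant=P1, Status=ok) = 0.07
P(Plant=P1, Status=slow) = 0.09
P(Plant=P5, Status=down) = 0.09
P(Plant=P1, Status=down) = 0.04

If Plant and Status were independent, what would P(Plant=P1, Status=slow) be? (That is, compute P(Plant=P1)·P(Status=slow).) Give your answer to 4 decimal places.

P(Plant=P1) = 0.07 + 0.09 + 0.04 + 0.08 = 0.28.
P(Status=slow) = 0.09 + 0.03 + 0.03 + 0.05 + 0.01 = 0.21.
Product: 0.28 × 0.21 = 0.0588.

0.0588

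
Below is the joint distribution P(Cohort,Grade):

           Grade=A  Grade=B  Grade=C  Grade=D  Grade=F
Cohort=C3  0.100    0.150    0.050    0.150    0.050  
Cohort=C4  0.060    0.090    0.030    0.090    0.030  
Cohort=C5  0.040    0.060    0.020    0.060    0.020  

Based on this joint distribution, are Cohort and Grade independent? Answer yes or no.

yes

Every cell satisfies P(Cohort,Grade) = P(Cohort)·P(Grade). For instance P(Cohort=C5) = 0.200, P(Grade=A) = 0.200, and 0.200×0.200 = 0.040 matches the joint entry. So Cohort and Grade are independent.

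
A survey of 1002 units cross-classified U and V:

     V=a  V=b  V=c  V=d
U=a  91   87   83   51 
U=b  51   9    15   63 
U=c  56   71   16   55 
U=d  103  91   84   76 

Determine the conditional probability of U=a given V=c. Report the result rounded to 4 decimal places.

Total with V=c: 83 + 15 + 16 + 84 = 198.
P(U=a | V=c) = 83/198 = 0.4192.

0.4192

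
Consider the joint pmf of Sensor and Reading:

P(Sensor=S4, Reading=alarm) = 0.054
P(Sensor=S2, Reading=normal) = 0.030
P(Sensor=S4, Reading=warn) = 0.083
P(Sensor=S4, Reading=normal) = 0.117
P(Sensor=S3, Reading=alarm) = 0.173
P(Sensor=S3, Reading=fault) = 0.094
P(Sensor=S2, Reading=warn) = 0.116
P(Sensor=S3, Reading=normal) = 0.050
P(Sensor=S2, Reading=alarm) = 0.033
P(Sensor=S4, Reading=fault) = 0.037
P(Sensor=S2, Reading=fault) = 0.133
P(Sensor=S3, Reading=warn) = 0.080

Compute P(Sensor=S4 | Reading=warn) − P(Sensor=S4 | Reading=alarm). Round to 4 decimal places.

P(Reading=warn) = 0.116 + 0.080 + 0.083 = 0.279; P(Sensor=S4 | Reading=warn) = 0.083/0.279 = 0.29749.
P(Reading=alarm) = 0.033 + 0.173 + 0.054 = 0.260; P(Sensor=S4 | Reading=alarm) = 0.054/0.260 = 0.20769.
Difference = 0.0898.

0.0898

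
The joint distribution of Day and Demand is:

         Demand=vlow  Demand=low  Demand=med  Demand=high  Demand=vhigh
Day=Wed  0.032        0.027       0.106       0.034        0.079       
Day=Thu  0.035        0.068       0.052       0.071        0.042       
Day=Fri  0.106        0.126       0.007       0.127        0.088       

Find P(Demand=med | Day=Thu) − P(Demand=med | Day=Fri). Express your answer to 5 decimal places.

P(Day=Thu) = 0.035 + 0.068 + 0.052 + 0.071 + 0.042 = 0.268; P(Demand=med | Day=Thu) = 0.052/0.268 = 0.194030.
P(Day=Fri) = 0.106 + 0.126 + 0.007 + 0.127 + 0.088 = 0.454; P(Demand=med | Day=Fri) = 0.007/0.454 = 0.015419.
Difference = 0.17861.

0.17861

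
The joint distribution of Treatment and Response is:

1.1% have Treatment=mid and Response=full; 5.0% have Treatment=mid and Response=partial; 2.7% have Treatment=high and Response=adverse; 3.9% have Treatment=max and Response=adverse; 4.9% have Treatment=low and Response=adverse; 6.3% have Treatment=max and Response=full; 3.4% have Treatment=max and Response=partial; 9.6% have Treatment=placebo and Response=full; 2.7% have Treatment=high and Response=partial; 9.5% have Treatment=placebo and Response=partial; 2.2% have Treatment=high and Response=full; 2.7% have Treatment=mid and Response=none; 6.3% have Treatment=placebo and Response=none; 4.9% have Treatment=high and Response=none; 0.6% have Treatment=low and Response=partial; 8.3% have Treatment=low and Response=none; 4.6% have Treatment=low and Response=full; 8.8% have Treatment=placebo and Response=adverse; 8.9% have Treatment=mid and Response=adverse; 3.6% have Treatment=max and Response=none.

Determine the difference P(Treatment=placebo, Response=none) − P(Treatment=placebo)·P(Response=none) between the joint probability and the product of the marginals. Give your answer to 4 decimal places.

-0.0252

P(Treatment=placebo) = 0.063 + 0.095 + 0.096 + 0.088 = 0.342.
P(Response=none) = 0.063 + 0.083 + 0.027 + 0.049 + 0.036 = 0.258.
P(Treatment=placebo, Response=none) − P(Treatment=placebo)P(Response=none) = 0.063 − 0.342×0.258 = -0.0252.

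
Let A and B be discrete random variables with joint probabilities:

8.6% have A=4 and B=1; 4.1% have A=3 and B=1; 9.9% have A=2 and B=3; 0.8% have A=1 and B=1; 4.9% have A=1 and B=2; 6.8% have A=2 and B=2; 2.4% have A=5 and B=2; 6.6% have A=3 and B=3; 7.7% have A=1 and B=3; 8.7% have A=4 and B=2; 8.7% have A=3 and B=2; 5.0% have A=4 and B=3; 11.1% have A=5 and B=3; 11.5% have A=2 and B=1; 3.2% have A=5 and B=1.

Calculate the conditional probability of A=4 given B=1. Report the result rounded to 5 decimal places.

P(B=1) = 0.008 + 0.115 + 0.041 + 0.086 + 0.032 = 0.282.
P(A=4 | B=1) = 0.086/0.282 = 0.30496.

0.30496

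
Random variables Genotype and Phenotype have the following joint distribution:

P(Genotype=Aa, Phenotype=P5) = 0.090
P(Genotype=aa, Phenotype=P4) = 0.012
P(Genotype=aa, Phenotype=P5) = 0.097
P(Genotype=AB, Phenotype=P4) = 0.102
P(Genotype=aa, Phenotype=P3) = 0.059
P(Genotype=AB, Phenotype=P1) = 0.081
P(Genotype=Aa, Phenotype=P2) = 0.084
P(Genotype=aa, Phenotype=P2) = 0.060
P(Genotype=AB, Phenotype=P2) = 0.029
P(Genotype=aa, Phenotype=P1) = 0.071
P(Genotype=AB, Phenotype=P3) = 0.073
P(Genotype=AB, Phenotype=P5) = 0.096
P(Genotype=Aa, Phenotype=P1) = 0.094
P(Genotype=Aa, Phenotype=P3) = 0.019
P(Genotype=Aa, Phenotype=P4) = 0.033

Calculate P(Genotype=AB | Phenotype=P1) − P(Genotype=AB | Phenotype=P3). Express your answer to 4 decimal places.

-0.1542

P(Phenotype=P1) = 0.094 + 0.071 + 0.081 = 0.246; P(Genotype=AB | Phenotype=P1) = 0.081/0.246 = 0.32927.
P(Phenotype=P3) = 0.019 + 0.059 + 0.073 = 0.151; P(Genotype=AB | Phenotype=P3) = 0.073/0.151 = 0.48344.
Difference = -0.1542.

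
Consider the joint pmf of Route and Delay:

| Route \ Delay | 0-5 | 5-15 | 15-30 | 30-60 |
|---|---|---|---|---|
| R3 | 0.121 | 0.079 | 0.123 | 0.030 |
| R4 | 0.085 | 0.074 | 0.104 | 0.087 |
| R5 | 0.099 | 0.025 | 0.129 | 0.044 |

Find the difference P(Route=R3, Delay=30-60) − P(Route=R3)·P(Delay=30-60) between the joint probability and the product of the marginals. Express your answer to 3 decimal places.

-0.027

P(Route=R3) = 0.121 + 0.079 + 0.123 + 0.030 = 0.353.
P(Delay=30-60) = 0.030 + 0.087 + 0.044 = 0.161.
P(Route=R3, Delay=30-60) − P(Route=R3)P(Delay=30-60) = 0.030 − 0.353×0.161 = -0.027.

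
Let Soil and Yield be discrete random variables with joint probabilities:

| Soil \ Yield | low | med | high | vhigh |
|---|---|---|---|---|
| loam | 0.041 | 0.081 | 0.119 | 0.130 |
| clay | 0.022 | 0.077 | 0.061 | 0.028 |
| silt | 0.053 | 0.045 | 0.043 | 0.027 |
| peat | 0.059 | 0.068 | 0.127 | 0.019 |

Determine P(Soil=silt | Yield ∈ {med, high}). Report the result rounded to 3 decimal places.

P(Yield=med) = 0.081 + 0.077 + 0.045 + 0.068 = 0.271.
P(Yield=high) = 0.119 + 0.061 + 0.043 + 0.127 = 0.350.
P(Yield ∈ {med, high}) = 0.271 + 0.350 = 0.621; P(Soil=silt, Yield ∈ {med, high}) = 0.045 + 0.043 = 0.088.
P(Soil=silt | Yield ∈ {med, high}) = 0.088/0.621 = 0.142.

0.142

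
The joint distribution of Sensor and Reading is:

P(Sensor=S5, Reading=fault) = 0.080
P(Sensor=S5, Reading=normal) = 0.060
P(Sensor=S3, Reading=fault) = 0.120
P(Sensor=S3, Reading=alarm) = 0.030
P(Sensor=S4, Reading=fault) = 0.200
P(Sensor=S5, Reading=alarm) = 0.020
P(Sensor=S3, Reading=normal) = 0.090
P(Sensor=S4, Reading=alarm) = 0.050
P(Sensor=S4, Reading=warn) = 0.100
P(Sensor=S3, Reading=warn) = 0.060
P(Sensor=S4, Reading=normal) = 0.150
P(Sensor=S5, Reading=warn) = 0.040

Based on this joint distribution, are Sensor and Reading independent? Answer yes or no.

yes

Every cell satisfies P(Sensor,Reading) = P(Sensor)·P(Reading). For instance P(Sensor=S4) = 0.500, P(Reading=normal) = 0.300, and 0.500×0.300 = 0.150 matches the joint entry. So Sensor and Reading are independent.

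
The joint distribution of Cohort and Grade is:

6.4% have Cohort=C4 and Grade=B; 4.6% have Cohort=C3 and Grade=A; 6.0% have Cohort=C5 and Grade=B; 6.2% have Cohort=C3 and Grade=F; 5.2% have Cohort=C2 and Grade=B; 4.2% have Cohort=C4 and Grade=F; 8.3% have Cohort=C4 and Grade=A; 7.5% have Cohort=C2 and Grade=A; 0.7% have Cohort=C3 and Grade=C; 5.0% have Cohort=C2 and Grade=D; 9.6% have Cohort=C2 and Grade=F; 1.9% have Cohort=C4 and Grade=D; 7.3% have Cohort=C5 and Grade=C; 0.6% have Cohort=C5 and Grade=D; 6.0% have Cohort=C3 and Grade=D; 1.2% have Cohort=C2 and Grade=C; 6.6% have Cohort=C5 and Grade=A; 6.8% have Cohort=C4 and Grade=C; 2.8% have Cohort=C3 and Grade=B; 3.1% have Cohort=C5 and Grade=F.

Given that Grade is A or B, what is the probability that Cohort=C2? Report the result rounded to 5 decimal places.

P(Grade=A) = 0.075 + 0.046 + 0.083 + 0.066 = 0.270.
P(Grade=B) = 0.052 + 0.028 + 0.064 + 0.060 = 0.204.
P(Grade ∈ {A, B}) = 0.270 + 0.204 = 0.474; P(Cohort=C2, Grade ∈ {A, B}) = 0.075 + 0.052 = 0.127.
P(Cohort=C2 | Grade ∈ {A, B}) = 0.127/0.474 = 0.26793.

0.26793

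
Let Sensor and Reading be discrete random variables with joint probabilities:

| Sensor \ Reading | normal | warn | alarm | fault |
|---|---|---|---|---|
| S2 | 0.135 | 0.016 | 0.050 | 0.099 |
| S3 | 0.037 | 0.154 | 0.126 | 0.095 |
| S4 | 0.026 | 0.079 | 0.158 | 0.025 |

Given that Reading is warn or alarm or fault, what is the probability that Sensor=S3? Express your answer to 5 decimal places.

P(Reading=warn) = 0.016 + 0.154 + 0.079 = 0.249.
P(Reading=alarm) = 0.050 + 0.126 + 0.158 = 0.334.
P(Reading=fault) = 0.099 + 0.095 + 0.025 = 0.219.
P(Reading ∈ {warn, alarm, fault}) = 0.249 + 0.334 + 0.219 = 0.802; P(Sensor=S3, Reading ∈ {warn, alarm, fault}) = 0.154 + 0.126 + 0.095 = 0.375.
P(Sensor=S3 | Reading ∈ {warn, alarm, fault}) = 0.375/0.802 = 0.46758.

0.46758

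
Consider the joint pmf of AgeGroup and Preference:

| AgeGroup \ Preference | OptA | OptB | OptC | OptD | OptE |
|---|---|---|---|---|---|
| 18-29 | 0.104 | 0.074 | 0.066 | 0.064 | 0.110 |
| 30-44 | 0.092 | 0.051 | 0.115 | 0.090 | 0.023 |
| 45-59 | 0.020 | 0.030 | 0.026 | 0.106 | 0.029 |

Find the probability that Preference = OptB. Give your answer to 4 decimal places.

0.1550

P(Preference=OptB) = 0.074 + 0.051 + 0.030 = 0.155.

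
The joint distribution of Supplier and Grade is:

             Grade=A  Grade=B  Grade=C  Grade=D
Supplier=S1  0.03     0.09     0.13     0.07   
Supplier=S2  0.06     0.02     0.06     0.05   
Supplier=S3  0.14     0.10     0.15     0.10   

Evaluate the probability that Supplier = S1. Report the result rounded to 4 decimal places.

0.3200

P(Supplier=S1) = 0.03 + 0.09 + 0.13 + 0.07 = 0.32.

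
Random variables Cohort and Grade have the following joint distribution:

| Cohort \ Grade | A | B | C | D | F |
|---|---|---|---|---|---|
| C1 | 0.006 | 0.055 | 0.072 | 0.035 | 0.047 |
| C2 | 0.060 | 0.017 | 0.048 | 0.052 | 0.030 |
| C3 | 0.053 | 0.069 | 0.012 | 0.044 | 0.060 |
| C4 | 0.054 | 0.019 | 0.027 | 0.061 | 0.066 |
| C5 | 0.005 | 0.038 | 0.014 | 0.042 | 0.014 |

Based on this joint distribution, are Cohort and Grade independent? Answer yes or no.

no

P(Cohort=C1) = 0.215 and P(Grade=C) = 0.173, so their product is 0.03720, but P(Cohort=C1, Grade=C) = 0.072. Since these differ, Cohort and Grade are not independent.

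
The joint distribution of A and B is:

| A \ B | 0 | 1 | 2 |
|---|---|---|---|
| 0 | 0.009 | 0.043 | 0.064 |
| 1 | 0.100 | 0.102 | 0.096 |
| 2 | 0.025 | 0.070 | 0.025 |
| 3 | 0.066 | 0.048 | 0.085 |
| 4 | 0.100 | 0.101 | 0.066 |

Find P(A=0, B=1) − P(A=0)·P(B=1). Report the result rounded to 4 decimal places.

P(A=0) = 0.009 + 0.043 + 0.064 = 0.116.
P(B=1) = 0.043 + 0.102 + 0.070 + 0.048 + 0.101 = 0.364.
P(A=0, B=1) − P(A=0)P(B=1) = 0.043 − 0.116×0.364 = 0.0008.

0.0008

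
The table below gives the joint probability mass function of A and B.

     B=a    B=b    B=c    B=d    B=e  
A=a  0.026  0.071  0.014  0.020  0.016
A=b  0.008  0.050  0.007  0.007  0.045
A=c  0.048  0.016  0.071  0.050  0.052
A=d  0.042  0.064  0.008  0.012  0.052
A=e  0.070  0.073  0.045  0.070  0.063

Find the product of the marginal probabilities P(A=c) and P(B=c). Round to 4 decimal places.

0.0344

P(A=c) = 0.048 + 0.016 + 0.071 + 0.050 + 0.052 = 0.237.
P(B=c) = 0.014 + 0.007 + 0.071 + 0.008 + 0.045 = 0.145.
Product: 0.237 × 0.145 = 0.0344.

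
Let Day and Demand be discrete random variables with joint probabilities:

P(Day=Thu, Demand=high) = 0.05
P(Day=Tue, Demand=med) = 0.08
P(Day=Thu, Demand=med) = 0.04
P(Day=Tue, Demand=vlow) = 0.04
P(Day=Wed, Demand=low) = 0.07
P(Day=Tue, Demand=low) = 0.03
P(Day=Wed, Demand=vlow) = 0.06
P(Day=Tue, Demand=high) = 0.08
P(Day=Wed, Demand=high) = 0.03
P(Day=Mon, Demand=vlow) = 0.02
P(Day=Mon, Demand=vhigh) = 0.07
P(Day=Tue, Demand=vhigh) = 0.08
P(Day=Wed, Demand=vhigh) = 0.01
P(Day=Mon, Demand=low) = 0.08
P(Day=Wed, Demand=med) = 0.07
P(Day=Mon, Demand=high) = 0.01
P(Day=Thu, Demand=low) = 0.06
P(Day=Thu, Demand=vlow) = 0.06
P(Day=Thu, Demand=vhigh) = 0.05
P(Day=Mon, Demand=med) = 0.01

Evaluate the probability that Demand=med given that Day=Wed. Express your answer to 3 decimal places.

0.292

P(Day=Wed) = 0.06 + 0.07 + 0.07 + 0.03 + 0.01 = 0.24.
P(Demand=med | Day=Wed) = 0.07/0.24 = 0.292.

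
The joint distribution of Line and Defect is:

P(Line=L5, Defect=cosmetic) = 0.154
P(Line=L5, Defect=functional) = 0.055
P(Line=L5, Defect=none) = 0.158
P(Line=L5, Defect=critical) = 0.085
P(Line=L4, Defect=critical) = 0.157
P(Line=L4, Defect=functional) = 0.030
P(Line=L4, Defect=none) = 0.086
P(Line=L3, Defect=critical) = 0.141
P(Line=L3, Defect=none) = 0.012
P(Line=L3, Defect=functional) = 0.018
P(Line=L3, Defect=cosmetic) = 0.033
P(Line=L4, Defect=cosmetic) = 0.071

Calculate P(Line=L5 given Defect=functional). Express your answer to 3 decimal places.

0.534

P(Defect=functional) = 0.018 + 0.030 + 0.055 = 0.103.
P(Line=L5 | Defect=functional) = 0.055/0.103 = 0.534.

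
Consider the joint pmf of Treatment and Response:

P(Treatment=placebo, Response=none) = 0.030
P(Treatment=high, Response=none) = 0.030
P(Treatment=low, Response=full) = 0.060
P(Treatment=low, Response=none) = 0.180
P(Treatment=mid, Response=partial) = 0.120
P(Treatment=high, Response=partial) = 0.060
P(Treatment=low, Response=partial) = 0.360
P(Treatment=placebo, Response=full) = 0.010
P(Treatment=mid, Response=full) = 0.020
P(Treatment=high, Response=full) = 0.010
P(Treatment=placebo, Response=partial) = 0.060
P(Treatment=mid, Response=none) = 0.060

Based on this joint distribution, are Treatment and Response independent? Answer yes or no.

yes

Every cell satisfies P(Treatment,Response) = P(Treatment)·P(Response). For instance P(Treatment=mid) = 0.200, P(Response=partial) = 0.600, and 0.200×0.600 = 0.120 matches the joint entry. So Treatment and Response are independent.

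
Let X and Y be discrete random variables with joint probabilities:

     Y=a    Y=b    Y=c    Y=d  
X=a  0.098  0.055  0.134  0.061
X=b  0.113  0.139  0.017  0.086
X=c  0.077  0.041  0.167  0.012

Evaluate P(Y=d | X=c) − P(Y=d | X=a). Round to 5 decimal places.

P(X=c) = 0.077 + 0.041 + 0.167 + 0.012 = 0.297; P(Y=d | X=c) = 0.012/0.297 = 0.040404.
P(X=a) = 0.098 + 0.055 + 0.134 + 0.061 = 0.348; P(Y=d | X=a) = 0.061/0.348 = 0.175287.
Difference = -0.13488.

-0.13488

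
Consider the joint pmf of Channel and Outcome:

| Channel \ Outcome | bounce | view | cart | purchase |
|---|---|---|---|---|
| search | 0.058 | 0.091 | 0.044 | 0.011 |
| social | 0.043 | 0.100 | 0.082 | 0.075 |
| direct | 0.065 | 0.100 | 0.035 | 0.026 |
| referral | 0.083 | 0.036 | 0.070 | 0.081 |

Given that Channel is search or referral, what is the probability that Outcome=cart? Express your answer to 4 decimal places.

0.2405

P(Channel=search) = 0.058 + 0.091 + 0.044 + 0.011 = 0.204.
P(Channel=referral) = 0.083 + 0.036 + 0.070 + 0.081 = 0.270.
P(Channel ∈ {search, referral}) = 0.204 + 0.270 = 0.474; P(Outcome=cart, Channel ∈ {search, referral}) = 0.044 + 0.070 = 0.114.
P(Outcome=cart | Channel ∈ {search, referral}) = 0.114/0.474 = 0.2405.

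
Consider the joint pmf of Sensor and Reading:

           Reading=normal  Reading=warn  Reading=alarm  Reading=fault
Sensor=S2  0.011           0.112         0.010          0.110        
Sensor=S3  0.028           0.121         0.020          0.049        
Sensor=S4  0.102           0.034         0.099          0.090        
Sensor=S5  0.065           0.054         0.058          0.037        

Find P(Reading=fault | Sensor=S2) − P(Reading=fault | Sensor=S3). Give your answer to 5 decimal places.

P(Sensor=S2) = 0.011 + 0.112 + 0.010 + 0.110 = 0.243; P(Reading=fault | Sensor=S2) = 0.110/0.243 = 0.452675.
P(Sensor=S3) = 0.028 + 0.121 + 0.020 + 0.049 = 0.218; P(Reading=fault | Sensor=S3) = 0.049/0.218 = 0.224771.
Difference = 0.22790.

0.22790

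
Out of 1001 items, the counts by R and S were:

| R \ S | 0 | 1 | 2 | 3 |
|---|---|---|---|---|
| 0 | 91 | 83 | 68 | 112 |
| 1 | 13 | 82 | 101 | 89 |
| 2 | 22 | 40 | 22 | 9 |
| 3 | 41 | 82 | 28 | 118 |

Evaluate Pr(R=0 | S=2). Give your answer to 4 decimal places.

0.3105

Total with S=2: 68 + 101 + 22 + 28 = 219.
P(R=0 | S=2) = 68/219 = 0.3105.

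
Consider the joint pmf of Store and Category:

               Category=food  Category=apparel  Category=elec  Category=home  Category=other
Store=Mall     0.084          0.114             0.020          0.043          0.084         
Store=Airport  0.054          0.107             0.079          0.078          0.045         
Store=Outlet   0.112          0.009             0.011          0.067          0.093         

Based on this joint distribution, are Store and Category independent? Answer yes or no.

no

P(Store=Outlet) = 0.292 and P(Category=apparel) = 0.230, so their product is 0.06716, but P(Store=Outlet, Category=apparel) = 0.009. Since these differ, Store and Category are not independent.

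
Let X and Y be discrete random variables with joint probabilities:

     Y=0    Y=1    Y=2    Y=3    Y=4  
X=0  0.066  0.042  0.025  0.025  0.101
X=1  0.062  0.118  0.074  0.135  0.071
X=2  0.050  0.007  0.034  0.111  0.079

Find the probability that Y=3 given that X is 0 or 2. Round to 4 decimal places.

P(X=0) = 0.066 + 0.042 + 0.025 + 0.025 + 0.101 = 0.259.
P(X=2) = 0.050 + 0.007 + 0.034 + 0.111 + 0.079 = 0.281.
P(X ∈ {0, 2}) = 0.259 + 0.281 = 0.540; P(Y=3, X ∈ {0, 2}) = 0.025 + 0.111 = 0.136.
P(Y=3 | X ∈ {0, 2}) = 0.136/0.540 = 0.2519.

0.2519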